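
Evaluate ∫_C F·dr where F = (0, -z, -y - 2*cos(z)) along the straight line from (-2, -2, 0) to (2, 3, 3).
-9 - 2*sin(3)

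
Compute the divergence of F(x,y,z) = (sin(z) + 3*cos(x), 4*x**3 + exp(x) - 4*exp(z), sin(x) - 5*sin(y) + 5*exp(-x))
-3*sin(x)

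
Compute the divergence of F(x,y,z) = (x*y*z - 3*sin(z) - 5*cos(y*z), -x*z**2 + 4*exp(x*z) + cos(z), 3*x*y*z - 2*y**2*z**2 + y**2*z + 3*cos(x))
y*(3*x - 4*y*z + y + z)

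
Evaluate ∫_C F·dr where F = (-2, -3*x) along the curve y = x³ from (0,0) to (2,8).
-40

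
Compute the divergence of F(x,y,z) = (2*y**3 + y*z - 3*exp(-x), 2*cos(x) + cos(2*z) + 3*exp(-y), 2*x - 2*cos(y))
-3*exp(-y) + 3*exp(-x)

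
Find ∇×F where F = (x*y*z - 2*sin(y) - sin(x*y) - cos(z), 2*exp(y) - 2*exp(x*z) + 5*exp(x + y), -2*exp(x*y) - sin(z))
(2*x*(-exp(x*y) + exp(x*z)), x*y + 2*y*exp(x*y) + sin(z), -x*z + x*cos(x*y) - 2*z*exp(x*z) + 5*exp(x + y) + 2*cos(y))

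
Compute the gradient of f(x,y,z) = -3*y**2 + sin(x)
(cos(x), -6*y, 0)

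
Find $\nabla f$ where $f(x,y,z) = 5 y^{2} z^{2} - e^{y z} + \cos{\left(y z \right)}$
(0, z*(10*y*z - exp(y*z) - sin(y*z)), y*(10*y*z - exp(y*z) - sin(y*z)))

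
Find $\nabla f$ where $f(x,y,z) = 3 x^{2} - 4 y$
(6*x, -4, 0)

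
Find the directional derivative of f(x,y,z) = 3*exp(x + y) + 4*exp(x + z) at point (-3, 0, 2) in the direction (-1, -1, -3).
2*sqrt(11)*(-8*exp(2) - 3)*exp(-3)/11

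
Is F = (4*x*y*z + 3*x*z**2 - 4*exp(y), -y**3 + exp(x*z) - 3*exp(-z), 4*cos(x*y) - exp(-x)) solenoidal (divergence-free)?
No, ∇·F = -3*y**2 + 4*y*z + 3*z**2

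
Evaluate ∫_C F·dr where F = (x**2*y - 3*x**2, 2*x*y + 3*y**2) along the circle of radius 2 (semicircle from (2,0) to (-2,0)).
80/3 - 2*pi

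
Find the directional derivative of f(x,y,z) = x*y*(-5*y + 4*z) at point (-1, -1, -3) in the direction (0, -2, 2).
sqrt(2)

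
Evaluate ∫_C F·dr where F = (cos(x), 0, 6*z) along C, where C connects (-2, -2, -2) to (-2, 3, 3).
15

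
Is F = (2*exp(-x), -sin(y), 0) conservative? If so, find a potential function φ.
Yes, F is conservative. φ = cos(y) - 2*exp(-x)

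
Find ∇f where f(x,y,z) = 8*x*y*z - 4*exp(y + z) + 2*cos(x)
(8*y*z - 2*sin(x), 8*x*z - 4*exp(y + z), 8*x*y - 4*exp(y + z))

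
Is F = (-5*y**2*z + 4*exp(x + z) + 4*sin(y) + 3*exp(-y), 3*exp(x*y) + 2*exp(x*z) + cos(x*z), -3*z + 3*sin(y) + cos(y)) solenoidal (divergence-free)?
No, ∇·F = 3*x*exp(x*y) + 4*exp(x + z) - 3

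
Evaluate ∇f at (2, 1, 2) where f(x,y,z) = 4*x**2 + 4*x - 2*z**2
(20, 0, -8)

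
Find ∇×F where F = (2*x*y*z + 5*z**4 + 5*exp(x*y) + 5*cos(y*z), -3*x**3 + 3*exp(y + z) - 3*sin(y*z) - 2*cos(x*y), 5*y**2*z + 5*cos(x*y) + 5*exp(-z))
(-5*x*sin(x*y) + 10*y*z + 3*y*cos(y*z) - 3*exp(y + z), 2*x*y + 5*y*sin(x*y) - 5*y*sin(y*z) + 20*z**3, -9*x**2 - 2*x*z - 5*x*exp(x*y) + 2*y*sin(x*y) + 5*z*sin(y*z))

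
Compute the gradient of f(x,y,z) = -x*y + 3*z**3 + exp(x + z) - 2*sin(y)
(-y + exp(x + z), -x - 2*cos(y), 9*z**2 + exp(x + z))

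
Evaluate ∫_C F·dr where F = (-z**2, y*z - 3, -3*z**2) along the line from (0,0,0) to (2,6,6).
-186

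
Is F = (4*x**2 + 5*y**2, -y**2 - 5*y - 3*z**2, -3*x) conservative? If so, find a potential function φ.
No, ∇×F = (6*z, 3, -10*y) ≠ 0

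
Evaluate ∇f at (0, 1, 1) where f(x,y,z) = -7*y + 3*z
(0, -7, 3)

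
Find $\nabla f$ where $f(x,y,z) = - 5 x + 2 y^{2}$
(-5, 4*y, 0)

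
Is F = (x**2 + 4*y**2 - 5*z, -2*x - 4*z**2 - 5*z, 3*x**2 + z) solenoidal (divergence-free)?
No, ∇·F = 2*x + 1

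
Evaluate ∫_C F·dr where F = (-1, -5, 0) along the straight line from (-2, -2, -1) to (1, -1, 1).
-8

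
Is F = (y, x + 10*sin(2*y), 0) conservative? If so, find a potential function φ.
Yes, F is conservative. φ = x*y - 5*cos(2*y)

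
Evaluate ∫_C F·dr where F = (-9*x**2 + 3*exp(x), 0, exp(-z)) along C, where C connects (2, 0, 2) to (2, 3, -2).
-2*sinh(2)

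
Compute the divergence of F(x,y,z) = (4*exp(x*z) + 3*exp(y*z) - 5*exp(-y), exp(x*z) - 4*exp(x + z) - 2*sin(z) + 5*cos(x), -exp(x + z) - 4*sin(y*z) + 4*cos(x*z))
-4*x*sin(x*z) - 4*y*cos(y*z) + 4*z*exp(x*z) - exp(x + z)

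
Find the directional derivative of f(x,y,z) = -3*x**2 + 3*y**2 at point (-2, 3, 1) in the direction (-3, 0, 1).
-18*sqrt(10)/5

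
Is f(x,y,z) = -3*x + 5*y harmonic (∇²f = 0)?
Yes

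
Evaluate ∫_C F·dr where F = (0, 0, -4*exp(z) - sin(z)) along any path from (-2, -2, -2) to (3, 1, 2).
-8*sinh(2)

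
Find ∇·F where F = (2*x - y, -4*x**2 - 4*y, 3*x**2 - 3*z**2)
-6*z - 2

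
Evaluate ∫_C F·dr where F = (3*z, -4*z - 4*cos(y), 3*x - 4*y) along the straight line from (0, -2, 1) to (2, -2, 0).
-8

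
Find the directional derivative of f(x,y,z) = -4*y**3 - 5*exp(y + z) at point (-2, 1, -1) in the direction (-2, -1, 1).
2*sqrt(6)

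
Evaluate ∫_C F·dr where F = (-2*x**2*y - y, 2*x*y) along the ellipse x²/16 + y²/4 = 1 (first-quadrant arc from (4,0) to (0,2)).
32/3 + 18*pi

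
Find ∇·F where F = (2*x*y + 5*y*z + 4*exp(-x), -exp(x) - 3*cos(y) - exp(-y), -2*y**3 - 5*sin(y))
2*y + 3*sin(y) + exp(-y) - 4*exp(-x)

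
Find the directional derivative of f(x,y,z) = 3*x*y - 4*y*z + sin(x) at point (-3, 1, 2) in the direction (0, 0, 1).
-4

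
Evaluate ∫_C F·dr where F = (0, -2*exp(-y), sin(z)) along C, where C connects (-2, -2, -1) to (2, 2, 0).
-4*sinh(2) - 1 + cos(1)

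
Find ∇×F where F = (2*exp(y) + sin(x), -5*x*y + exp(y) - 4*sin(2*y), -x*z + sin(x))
(0, z - cos(x), -5*y - 2*exp(y))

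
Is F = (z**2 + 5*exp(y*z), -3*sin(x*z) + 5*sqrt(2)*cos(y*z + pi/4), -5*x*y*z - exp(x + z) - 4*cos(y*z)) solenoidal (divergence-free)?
No, ∇·F = -5*x*y + 4*y*sin(y*z) - 5*sqrt(2)*z*sin(y*z + pi/4) - exp(x + z)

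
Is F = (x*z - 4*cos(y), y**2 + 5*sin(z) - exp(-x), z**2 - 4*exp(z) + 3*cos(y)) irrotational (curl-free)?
No, ∇×F = (-3*sin(y) - 5*cos(z), x, -4*sin(y) + exp(-x))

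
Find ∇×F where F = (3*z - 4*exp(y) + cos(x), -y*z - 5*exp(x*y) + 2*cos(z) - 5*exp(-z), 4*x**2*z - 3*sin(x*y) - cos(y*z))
(-3*x*cos(x*y) + y + z*sin(y*z) + 2*sin(z) - 5*exp(-z), -8*x*z + 3*y*cos(x*y) + 3, -5*y*exp(x*y) + 4*exp(y))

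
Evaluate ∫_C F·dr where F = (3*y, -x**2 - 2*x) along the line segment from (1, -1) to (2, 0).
-41/6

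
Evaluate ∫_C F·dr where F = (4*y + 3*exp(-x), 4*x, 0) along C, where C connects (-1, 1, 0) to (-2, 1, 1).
-3*exp(2) - 4 + 3*E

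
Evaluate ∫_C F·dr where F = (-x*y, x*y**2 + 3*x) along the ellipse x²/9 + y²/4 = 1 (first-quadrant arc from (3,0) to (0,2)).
6 + 6*pi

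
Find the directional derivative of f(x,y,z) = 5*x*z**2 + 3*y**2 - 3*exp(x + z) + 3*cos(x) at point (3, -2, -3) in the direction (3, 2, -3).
3*sqrt(22)*(127 - 3*sin(3))/22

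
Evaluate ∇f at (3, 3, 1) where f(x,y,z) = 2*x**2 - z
(12, 0, -1)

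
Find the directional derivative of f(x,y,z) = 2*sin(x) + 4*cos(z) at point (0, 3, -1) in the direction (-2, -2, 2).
2*sqrt(3)*(-1 + 2*sin(1))/3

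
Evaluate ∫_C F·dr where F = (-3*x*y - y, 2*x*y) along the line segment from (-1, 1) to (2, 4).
-27/2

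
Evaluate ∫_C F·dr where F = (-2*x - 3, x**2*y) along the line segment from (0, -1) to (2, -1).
-10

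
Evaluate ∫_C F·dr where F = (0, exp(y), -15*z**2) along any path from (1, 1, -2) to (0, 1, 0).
-40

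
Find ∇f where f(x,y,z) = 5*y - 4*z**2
(0, 5, -8*z)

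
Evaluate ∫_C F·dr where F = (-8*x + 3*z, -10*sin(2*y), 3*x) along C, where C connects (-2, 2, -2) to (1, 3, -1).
-3 - 5*cos(4) + 5*cos(6)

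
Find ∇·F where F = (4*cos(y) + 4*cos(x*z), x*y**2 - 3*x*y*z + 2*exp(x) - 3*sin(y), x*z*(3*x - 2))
2*x*y - 3*x*z + x*(3*x - 2) - 4*z*sin(x*z) - 3*cos(y)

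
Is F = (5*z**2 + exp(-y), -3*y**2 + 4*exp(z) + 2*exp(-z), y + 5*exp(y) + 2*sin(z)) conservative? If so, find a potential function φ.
No, ∇×F = (5*exp(y) - 4*exp(z) + 1 + 2*exp(-z), 10*z, exp(-y)) ≠ 0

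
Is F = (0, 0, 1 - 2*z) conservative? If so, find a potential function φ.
Yes, F is conservative. φ = z*(1 - z)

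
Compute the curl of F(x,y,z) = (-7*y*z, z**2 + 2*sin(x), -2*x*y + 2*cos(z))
(-2*x - 2*z, -5*y, 7*z + 2*cos(x))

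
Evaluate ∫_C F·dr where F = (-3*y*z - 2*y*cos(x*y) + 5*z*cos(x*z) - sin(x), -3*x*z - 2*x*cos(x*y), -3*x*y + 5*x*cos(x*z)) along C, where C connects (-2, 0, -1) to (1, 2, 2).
-12 - 2*sin(2) - cos(2) + cos(1)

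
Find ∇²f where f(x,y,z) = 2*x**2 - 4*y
4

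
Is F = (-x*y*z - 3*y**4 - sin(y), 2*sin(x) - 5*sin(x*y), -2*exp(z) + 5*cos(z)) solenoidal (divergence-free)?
No, ∇·F = -5*x*cos(x*y) - y*z - 2*exp(z) - 5*sin(z)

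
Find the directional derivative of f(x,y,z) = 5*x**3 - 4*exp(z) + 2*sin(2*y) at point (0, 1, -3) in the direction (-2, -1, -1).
2*sqrt(6)*(1 - exp(3)*cos(2))*exp(-3)/3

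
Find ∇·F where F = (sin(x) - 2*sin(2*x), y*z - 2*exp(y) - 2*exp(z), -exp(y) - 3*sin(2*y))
z - 2*exp(y) + cos(x) - 4*cos(2*x)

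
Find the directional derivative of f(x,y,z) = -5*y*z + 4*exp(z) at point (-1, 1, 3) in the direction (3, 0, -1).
sqrt(10)*(5 - 4*exp(3))/10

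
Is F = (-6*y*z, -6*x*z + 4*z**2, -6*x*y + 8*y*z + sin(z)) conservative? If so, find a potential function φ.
Yes, F is conservative. φ = -6*x*y*z + 4*y*z**2 - cos(z)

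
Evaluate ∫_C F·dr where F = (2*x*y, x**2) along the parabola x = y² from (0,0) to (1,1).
1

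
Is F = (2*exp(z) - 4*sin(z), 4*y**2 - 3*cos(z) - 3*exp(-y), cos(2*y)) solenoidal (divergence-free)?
No, ∇·F = 8*y + 3*exp(-y)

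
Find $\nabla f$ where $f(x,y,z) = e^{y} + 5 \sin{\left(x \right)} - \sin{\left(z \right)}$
(5*cos(x), exp(y), -cos(z))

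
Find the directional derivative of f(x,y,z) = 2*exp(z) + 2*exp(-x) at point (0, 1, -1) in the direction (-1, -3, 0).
sqrt(10)/5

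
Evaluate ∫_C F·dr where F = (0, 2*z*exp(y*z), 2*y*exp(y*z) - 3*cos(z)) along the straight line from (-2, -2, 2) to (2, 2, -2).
6*sin(2)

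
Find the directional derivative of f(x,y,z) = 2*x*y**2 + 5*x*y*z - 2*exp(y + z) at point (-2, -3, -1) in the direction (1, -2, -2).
-95/3 + 8*exp(-4)/3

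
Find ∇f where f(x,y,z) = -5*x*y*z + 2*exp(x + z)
(-5*y*z + 2*exp(x + z), -5*x*z, -5*x*y + 2*exp(x + z))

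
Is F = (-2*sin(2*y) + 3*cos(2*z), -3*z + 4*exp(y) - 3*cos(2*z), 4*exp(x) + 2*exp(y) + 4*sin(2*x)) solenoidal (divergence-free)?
No, ∇·F = 4*exp(y)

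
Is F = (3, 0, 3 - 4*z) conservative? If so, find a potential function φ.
Yes, F is conservative. φ = 3*x - 2*z**2 + 3*z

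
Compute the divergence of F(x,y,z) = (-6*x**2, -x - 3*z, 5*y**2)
-12*x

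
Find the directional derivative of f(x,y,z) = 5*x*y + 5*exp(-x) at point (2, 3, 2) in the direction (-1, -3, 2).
5*sqrt(14)*(1 - 9*exp(2))*exp(-2)/14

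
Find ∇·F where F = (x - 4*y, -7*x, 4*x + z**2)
2*z + 1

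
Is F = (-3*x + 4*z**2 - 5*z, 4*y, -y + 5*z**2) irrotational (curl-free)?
No, ∇×F = (-1, 8*z - 5, 0)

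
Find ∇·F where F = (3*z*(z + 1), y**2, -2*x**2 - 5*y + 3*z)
2*y + 3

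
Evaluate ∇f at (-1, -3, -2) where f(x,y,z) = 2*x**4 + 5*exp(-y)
(-8, -5*exp(3), 0)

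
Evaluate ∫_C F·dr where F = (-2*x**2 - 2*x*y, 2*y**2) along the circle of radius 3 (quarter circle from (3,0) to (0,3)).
54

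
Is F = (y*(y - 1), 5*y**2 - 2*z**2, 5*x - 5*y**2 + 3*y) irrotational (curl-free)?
No, ∇×F = (-10*y + 4*z + 3, -5, 1 - 2*y)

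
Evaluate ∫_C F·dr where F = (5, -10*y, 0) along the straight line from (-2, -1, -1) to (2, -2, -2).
5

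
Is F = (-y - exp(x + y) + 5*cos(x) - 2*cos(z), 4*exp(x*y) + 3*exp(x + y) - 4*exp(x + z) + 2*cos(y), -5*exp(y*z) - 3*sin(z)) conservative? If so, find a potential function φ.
No, ∇×F = (-5*z*exp(y*z) + 4*exp(x + z), 2*sin(z), 4*y*exp(x*y) + 4*exp(x + y) - 4*exp(x + z) + 1) ≠ 0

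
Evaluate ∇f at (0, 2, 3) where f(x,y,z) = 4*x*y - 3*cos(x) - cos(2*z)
(8, 0, 2*sin(6))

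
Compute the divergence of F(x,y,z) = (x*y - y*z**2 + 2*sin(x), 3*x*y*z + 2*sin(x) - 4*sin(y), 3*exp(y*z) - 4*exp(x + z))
3*x*z + 3*y*exp(y*z) + y - 4*exp(x + z) + 2*cos(x) - 4*cos(y)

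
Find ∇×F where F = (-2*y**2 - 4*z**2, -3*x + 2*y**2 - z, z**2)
(1, -8*z, 4*y - 3)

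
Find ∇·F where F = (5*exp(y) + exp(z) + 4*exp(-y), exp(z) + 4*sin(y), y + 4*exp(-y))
4*cos(y)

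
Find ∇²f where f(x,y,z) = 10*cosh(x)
10*cosh(x)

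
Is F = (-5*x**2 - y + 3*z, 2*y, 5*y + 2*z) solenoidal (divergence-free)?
No, ∇·F = 4 - 10*x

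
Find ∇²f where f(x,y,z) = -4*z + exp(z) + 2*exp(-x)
exp(z) + 2*exp(-x)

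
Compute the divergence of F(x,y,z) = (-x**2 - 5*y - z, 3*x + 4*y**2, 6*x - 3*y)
-2*x + 8*y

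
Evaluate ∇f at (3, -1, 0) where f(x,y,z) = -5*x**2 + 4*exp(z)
(-30, 0, 4)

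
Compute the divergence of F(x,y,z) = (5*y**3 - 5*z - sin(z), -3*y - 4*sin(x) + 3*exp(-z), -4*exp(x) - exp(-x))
-3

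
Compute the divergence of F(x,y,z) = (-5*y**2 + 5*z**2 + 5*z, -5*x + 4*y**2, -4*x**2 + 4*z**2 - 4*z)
8*y + 8*z - 4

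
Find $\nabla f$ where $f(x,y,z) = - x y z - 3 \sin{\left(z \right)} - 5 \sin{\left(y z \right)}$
(-y*z, -z*(x + 5*cos(y*z)), -x*y - 5*y*cos(y*z) - 3*cos(z))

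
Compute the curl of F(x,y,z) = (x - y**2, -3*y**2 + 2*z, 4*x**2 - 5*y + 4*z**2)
(-7, -8*x, 2*y)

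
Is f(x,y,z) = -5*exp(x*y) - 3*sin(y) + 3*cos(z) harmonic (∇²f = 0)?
No, ∇²f = -5*x**2*exp(x*y) - 5*y**2*exp(x*y) + 3*sin(y) - 3*cos(z)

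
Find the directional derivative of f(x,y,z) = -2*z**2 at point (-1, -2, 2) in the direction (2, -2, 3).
-24*sqrt(17)/17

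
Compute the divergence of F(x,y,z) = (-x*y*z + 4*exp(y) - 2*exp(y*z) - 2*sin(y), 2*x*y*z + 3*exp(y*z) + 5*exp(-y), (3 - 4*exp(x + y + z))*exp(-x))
2*x*z - y*z + 3*z*exp(y*z) - 4*exp(y + z) - 5*exp(-y)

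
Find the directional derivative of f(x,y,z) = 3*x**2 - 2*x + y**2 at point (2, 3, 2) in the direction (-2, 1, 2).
-14/3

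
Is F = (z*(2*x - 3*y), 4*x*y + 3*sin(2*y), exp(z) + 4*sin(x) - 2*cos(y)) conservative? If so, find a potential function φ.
No, ∇×F = (2*sin(y), 2*x - 3*y - 4*cos(x), 4*y + 3*z) ≠ 0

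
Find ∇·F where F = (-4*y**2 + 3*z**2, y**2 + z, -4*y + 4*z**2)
2*y + 8*z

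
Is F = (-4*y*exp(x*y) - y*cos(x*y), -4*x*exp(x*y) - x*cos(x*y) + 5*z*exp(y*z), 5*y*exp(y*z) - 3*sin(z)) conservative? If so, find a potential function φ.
Yes, F is conservative. φ = -4*exp(x*y) + 5*exp(y*z) - sin(x*y) + 3*cos(z)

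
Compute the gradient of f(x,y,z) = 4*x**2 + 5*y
(8*x, 5, 0)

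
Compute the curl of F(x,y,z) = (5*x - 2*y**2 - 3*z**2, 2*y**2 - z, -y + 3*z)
(0, -6*z, 4*y)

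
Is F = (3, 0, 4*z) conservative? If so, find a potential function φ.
Yes, F is conservative. φ = 3*x + 2*z**2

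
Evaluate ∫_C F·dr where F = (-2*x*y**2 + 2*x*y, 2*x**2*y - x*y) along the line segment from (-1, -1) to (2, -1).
-6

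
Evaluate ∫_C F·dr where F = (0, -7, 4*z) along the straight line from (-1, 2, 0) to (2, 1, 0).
7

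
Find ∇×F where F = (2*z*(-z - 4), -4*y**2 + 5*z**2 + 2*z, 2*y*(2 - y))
(-4*y - 10*z + 2, -4*z - 8, 0)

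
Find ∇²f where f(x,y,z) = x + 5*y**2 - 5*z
10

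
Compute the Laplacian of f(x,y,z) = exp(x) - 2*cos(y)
exp(x) + 2*cos(y)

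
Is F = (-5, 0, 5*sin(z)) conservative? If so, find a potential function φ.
Yes, F is conservative. φ = -5*x - 5*cos(z)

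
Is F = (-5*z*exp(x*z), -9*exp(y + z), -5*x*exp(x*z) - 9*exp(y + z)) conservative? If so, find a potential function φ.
Yes, F is conservative. φ = -5*exp(x*z) - 9*exp(y + z)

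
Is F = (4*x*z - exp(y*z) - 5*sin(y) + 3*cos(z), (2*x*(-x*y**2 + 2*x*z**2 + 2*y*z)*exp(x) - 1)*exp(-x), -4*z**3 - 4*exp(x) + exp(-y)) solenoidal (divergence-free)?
No, ∇·F = -4*x*(x*y - z) - 12*z**2 + 4*z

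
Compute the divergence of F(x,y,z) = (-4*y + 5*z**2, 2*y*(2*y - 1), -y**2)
8*y - 2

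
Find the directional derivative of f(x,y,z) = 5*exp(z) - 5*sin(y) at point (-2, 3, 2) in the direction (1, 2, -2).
-10*exp(2)/3 - 10*cos(3)/3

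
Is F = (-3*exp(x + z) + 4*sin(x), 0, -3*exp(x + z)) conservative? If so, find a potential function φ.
Yes, F is conservative. φ = -3*exp(x + z) - 4*cos(x)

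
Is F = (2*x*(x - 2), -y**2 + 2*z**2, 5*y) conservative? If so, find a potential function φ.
No, ∇×F = (5 - 4*z, 0, 0) ≠ 0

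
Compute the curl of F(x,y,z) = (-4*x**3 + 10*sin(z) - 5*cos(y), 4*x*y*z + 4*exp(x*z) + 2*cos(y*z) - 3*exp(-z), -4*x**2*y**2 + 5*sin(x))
(-8*x**2*y - 4*x*y - 4*x*exp(x*z) + 2*y*sin(y*z) - 3*exp(-z), 8*x*y**2 - 5*cos(x) + 10*cos(z), 4*y*z + 4*z*exp(x*z) - 5*sin(y))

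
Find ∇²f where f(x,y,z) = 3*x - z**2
-2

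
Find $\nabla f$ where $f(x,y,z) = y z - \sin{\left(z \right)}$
(0, z, y - cos(z))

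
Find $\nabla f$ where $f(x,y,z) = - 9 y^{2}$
(0, -18*y, 0)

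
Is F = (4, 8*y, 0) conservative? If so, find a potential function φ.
Yes, F is conservative. φ = 4*x + 4*y**2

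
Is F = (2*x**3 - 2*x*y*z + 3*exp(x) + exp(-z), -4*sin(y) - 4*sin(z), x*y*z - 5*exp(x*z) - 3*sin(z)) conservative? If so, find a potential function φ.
No, ∇×F = (x*z + 4*cos(z), -2*x*y - y*z + 5*z*exp(x*z) - exp(-z), 2*x*z) ≠ 0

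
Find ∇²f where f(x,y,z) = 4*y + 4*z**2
8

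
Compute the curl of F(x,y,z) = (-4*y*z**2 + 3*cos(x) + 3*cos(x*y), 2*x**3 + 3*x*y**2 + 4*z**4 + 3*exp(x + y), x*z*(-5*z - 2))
(-16*z**3, z*(-8*y + 5*z + 2), 6*x**2 + 3*x*sin(x*y) + 3*y**2 + 4*z**2 + 3*exp(x + y))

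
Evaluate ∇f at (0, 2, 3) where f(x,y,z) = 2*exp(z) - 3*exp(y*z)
(0, -9*exp(6), (2 - 6*exp(3))*exp(3))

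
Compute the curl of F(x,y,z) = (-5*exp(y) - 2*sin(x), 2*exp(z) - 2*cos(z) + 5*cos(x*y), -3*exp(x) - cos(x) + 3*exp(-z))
(-2*exp(z) - 2*sin(z), 3*exp(x) - sin(x), -5*y*sin(x*y) + 5*exp(y))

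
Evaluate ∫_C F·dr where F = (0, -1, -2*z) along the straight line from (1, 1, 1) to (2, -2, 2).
0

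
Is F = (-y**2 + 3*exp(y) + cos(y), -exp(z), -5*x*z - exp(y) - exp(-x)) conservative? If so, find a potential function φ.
No, ∇×F = (-exp(y) + exp(z), 5*z - exp(-x), 2*y - 3*exp(y) + sin(y)) ≠ 0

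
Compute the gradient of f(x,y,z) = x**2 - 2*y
(2*x, -2, 0)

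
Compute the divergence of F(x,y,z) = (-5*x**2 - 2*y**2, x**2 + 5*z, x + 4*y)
-10*x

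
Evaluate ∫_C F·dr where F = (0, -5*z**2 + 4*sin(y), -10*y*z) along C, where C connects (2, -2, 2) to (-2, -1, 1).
-35 - 4*cos(1) + 4*cos(2)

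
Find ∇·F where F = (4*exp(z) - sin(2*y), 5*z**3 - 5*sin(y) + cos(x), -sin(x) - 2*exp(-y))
-5*cos(y)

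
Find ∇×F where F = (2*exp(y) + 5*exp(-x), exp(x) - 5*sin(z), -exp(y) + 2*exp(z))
(-exp(y) + 5*cos(z), 0, exp(x) - 2*exp(y))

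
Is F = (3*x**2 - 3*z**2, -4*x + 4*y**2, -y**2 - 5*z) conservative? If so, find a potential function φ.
No, ∇×F = (-2*y, -6*z, -4) ≠ 0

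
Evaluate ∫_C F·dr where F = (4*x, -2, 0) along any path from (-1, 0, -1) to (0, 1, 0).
-4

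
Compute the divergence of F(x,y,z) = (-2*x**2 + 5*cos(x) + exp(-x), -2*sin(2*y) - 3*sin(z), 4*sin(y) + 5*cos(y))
-4*x - 5*sin(x) - 4*cos(2*y) - exp(-x)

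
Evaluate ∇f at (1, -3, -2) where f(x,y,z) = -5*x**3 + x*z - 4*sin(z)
(-17, 0, 1 - 4*cos(2))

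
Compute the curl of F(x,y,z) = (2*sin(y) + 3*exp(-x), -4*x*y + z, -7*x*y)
(-7*x - 1, 7*y, -4*y - 2*cos(y))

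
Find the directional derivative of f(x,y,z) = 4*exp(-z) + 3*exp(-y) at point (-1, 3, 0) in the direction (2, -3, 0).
9*sqrt(13)*exp(-3)/13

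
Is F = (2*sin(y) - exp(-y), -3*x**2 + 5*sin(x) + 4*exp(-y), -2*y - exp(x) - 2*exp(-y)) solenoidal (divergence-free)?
No, ∇·F = -4*exp(-y)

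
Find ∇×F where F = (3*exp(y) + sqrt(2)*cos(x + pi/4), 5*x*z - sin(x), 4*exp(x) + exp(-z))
(-5*x, -4*exp(x), 5*z - 3*exp(y) - cos(x))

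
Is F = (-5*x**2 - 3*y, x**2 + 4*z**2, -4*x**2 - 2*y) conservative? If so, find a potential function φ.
No, ∇×F = (-8*z - 2, 8*x, 2*x + 3) ≠ 0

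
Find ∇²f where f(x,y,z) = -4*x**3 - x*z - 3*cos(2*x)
-24*x + 12*cos(2*x)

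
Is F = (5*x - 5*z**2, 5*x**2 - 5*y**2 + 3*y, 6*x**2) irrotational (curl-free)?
No, ∇×F = (0, -12*x - 10*z, 10*x)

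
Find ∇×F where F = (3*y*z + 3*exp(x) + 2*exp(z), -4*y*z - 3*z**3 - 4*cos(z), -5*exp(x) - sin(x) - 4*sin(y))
(4*y + 9*z**2 - 4*sin(z) - 4*cos(y), 3*y + 5*exp(x) + 2*exp(z) + cos(x), -3*z)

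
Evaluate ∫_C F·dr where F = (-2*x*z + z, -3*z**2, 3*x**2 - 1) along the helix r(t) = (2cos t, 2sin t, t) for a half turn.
13*pi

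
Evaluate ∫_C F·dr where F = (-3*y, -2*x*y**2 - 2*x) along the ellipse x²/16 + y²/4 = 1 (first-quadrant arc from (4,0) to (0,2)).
-2*pi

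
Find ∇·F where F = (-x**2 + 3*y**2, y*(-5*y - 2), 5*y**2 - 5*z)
-2*x - 10*y - 7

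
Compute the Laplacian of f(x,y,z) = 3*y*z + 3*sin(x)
-3*sin(x)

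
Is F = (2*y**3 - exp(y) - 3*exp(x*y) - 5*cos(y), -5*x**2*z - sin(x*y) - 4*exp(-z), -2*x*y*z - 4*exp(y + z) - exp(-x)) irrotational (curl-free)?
No, ∇×F = (5*x**2 - 2*x*z - 4*exp(y + z) - 4*exp(-z), 2*y*z - exp(-x), -10*x*z + 3*x*exp(x*y) - 6*y**2 - y*cos(x*y) + exp(y) - 5*sin(y))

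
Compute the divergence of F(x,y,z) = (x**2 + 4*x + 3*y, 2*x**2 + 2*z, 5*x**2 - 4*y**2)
2*x + 4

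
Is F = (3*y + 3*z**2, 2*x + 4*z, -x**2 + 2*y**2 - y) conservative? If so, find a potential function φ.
No, ∇×F = (4*y - 5, 2*x + 6*z, -1) ≠ 0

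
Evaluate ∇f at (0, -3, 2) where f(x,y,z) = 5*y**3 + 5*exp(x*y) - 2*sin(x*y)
(-9, 135, 0)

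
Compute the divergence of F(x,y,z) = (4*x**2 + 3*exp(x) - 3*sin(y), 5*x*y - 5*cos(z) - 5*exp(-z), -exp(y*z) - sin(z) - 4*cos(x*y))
13*x - y*exp(y*z) + 3*exp(x) - cos(z)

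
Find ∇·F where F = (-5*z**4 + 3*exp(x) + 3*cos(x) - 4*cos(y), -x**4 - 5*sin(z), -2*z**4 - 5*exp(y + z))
-8*z**3 + 3*exp(x) - 5*exp(y + z) - 3*sin(x)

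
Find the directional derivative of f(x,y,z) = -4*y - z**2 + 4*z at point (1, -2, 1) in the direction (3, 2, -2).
-12*sqrt(17)/17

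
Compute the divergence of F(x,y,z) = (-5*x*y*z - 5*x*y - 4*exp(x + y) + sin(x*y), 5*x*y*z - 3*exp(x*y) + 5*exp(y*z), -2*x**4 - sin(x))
5*x*z - 3*x*exp(x*y) - 5*y*z + y*cos(x*y) - 5*y + 5*z*exp(y*z) - 4*exp(x + y)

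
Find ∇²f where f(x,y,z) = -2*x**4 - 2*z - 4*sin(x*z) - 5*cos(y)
4*x**2*sin(x*z) - 24*x**2 + 4*z**2*sin(x*z) + 5*cos(y)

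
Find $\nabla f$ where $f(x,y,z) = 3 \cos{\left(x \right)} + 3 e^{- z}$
(-3*sin(x), 0, -3*exp(-z))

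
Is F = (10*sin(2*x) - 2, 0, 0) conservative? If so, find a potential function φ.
Yes, F is conservative. φ = -2*x - 5*cos(2*x)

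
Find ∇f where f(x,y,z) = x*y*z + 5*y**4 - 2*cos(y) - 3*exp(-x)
(y*z + 3*exp(-x), x*z + 20*y**3 + 2*sin(y), x*y)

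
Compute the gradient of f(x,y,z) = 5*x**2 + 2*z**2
(10*x, 0, 4*z)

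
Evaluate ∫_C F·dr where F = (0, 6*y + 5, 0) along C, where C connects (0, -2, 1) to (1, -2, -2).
0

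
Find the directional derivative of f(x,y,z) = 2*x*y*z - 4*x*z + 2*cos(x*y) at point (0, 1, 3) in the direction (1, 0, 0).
-6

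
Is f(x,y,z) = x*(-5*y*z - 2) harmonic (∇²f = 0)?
Yes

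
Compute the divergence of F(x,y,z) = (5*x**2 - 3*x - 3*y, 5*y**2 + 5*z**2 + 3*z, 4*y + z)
10*x + 10*y - 2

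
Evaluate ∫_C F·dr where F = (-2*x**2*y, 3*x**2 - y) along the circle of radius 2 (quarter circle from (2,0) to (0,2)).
2*pi + 14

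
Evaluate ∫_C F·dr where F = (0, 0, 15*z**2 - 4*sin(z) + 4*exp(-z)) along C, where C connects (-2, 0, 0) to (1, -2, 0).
0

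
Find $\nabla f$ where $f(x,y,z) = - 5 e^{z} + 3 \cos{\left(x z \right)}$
(-3*z*sin(x*z), 0, -3*x*sin(x*z) - 5*exp(z))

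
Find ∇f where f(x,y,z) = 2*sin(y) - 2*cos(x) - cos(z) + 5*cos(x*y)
(-5*y*sin(x*y) + 2*sin(x), -5*x*sin(x*y) + 2*cos(y), sin(z))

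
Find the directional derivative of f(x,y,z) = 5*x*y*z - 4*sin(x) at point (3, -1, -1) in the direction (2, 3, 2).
-sqrt(17)*(8*cos(3) + 65)/17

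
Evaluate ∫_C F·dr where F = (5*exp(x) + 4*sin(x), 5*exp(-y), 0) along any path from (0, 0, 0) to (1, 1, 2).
-4*cos(1) + 4 + 10*sinh(1)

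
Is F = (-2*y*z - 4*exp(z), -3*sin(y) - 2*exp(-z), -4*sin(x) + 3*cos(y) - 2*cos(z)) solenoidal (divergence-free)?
No, ∇·F = 2*sin(z) - 3*cos(y)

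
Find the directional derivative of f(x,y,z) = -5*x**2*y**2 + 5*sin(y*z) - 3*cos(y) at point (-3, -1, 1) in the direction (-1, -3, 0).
3*sqrt(10)*(-100 - 5*cos(1) + 3*sin(1))/10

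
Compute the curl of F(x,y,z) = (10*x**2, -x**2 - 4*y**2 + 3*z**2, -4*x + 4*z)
(-6*z, 4, -2*x)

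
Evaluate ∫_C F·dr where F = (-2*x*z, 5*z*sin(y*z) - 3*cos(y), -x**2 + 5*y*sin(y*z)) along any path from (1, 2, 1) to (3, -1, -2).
3*sin(1) + 3*sin(2) + 19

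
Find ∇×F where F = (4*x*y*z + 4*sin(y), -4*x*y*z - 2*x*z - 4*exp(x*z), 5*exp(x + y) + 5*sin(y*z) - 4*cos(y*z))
(4*x*y + 4*x*exp(x*z) + 2*x + 4*z*sin(y*z) + 5*z*cos(y*z) + 5*exp(x + y), 4*x*y - 5*exp(x + y), -4*x*z - 4*y*z - 4*z*exp(x*z) - 2*z - 4*cos(y))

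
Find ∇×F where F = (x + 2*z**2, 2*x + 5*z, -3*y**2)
(-6*y - 5, 4*z, 2)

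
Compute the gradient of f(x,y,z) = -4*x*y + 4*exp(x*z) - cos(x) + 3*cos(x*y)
(-3*y*sin(x*y) - 4*y + 4*z*exp(x*z) + sin(x), -x*(3*sin(x*y) + 4), 4*x*exp(x*z))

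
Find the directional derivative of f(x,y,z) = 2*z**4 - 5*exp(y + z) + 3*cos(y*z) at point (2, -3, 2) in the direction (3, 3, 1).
sqrt(19)*(-20 + 9*E*sin(6) + 64*E)*exp(-1)/19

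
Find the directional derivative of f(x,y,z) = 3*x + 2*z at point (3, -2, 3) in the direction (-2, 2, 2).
-sqrt(3)/3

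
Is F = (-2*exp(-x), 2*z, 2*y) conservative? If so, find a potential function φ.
Yes, F is conservative. φ = 2*y*z + 2*exp(-x)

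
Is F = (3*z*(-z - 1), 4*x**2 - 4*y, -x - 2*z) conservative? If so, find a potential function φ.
No, ∇×F = (0, -6*z - 2, 8*x) ≠ 0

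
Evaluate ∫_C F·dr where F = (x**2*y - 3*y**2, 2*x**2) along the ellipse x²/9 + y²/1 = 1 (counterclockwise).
-27*pi/4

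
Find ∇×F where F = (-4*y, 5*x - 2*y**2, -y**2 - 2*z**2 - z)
(-2*y, 0, 9)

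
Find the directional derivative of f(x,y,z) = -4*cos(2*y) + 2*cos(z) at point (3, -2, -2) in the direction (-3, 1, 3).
2*sqrt(19)*(3*sin(2) - 4*sin(4))/19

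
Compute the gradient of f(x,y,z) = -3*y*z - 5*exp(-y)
(0, -3*z + 5*exp(-y), -3*y)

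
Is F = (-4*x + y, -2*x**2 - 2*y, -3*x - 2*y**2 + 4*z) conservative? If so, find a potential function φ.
No, ∇×F = (-4*y, 3, -4*x - 1) ≠ 0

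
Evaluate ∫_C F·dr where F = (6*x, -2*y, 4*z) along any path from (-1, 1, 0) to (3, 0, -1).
27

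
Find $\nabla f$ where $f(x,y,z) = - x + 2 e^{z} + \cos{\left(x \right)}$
(-sin(x) - 1, 0, 2*exp(z))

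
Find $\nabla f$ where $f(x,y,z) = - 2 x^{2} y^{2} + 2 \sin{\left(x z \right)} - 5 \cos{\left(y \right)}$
(-4*x*y**2 + 2*z*cos(x*z), -4*x**2*y + 5*sin(y), 2*x*cos(x*z))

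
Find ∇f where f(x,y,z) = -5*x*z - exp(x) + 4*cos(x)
(-5*z - exp(x) - 4*sin(x), 0, -5*x)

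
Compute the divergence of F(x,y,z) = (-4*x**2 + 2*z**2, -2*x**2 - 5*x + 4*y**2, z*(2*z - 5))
-8*x + 8*y + 4*z - 5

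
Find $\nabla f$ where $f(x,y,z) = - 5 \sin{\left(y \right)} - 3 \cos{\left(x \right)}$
(3*sin(x), -5*cos(y), 0)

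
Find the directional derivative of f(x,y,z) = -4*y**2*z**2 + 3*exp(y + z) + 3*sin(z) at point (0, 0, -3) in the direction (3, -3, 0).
-3*sqrt(2)*exp(-3)/2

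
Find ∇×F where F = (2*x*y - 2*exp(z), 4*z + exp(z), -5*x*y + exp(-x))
(-5*x - exp(z) - 4, 5*y - 2*exp(z) + exp(-x), -2*x)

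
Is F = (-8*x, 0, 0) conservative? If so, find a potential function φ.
Yes, F is conservative. φ = -4*x**2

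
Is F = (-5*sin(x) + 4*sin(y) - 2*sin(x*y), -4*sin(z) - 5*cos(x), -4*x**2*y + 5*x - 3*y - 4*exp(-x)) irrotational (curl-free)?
No, ∇×F = (-4*x**2 + 4*cos(z) - 3, 8*x*y - 5 - 4*exp(-x), 2*x*cos(x*y) + 5*sin(x) - 4*cos(y))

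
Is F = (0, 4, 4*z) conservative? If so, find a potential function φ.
Yes, F is conservative. φ = 4*y + 2*z**2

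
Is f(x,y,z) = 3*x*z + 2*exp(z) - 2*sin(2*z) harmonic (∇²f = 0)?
No, ∇²f = 2*exp(z) + 8*sin(2*z)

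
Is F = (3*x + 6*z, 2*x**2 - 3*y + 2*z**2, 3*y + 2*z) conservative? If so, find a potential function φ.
No, ∇×F = (3 - 4*z, 6, 4*x) ≠ 0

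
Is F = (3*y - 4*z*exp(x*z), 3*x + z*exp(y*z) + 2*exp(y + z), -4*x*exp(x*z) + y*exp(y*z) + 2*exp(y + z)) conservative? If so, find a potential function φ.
Yes, F is conservative. φ = 3*x*y - 4*exp(x*z) + exp(y*z) + 2*exp(y + z)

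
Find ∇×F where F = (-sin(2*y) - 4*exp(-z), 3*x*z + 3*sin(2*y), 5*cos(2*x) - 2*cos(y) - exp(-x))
(-3*x + 2*sin(y), 10*sin(2*x) + 4*exp(-z) - exp(-x), 3*z + 2*cos(2*y))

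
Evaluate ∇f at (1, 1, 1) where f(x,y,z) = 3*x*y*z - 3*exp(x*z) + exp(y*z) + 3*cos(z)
(3 - 3*E, E + 3, -2*E - 3*sin(1) + 3)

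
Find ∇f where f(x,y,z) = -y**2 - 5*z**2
(0, -2*y, -10*z)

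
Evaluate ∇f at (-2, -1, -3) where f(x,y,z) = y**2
(0, -2, 0)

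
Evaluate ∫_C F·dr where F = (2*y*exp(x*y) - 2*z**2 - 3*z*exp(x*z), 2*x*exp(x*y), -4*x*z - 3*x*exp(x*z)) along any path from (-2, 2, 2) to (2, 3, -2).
-32 - 2*exp(-4) + 2*exp(6)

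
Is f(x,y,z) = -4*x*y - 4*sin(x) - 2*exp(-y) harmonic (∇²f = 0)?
No, ∇²f = 4*sin(x) - 2*exp(-y)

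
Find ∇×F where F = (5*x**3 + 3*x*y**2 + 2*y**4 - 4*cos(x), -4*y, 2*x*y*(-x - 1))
(-2*x*(x + 1), 2*y*(2*x + 1), -6*x*y - 8*y**3)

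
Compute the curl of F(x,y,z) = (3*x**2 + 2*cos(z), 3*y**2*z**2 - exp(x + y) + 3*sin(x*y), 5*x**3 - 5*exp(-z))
(-6*y**2*z, -15*x**2 - 2*sin(z), 3*y*cos(x*y) - exp(x + y))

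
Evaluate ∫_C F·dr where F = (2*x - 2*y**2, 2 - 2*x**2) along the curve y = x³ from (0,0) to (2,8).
-1924/35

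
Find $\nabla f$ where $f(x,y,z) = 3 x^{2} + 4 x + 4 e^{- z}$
(6*x + 4, 0, -4*exp(-z))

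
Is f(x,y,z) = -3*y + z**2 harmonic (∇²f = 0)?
No, ∇²f = 2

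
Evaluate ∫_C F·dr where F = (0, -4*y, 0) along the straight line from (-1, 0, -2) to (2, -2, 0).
-8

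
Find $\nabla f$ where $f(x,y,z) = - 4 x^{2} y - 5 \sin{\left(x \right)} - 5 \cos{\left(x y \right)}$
(-8*x*y + 5*y*sin(x*y) - 5*cos(x), x*(-4*x + 5*sin(x*y)), 0)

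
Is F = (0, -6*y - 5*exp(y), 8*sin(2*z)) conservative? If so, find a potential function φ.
Yes, F is conservative. φ = -3*y**2 - 5*exp(y) - 4*cos(2*z)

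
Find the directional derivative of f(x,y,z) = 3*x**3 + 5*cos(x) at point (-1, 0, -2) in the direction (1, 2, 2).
5*sin(1)/3 + 3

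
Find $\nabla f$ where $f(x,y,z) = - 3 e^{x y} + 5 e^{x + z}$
(-3*y*exp(x*y) + 5*exp(x + z), -3*x*exp(x*y), 5*exp(x + z))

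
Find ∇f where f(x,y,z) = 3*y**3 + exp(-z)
(0, 9*y**2, -exp(-z))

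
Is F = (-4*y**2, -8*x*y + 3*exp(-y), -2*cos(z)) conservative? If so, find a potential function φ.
Yes, F is conservative. φ = -4*x*y**2 - 2*sin(z) - 3*exp(-y)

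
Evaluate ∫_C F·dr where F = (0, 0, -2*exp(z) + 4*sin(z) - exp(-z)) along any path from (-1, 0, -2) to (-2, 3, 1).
-3*sinh(2) - 3*sinh(1) - 4*cos(1) + 4*cos(2) - cosh(1) + cosh(2)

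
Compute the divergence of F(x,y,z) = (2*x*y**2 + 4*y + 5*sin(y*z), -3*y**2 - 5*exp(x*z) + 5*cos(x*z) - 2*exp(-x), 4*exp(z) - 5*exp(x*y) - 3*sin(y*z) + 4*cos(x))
2*y**2 - 3*y*cos(y*z) - 6*y + 4*exp(z)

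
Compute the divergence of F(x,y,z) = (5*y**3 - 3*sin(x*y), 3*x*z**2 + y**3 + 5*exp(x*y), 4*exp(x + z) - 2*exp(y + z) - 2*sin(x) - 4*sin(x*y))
5*x*exp(x*y) + 3*y**2 - 3*y*cos(x*y) + 4*exp(x + z) - 2*exp(y + z)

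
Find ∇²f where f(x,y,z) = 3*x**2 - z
6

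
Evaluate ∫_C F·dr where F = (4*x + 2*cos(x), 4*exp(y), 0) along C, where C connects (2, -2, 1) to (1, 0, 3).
-2 - 2*sin(2) - 4*exp(-2) + 2*sin(1)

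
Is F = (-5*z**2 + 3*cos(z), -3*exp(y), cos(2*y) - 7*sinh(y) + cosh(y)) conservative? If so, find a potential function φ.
No, ∇×F = (-2*sin(2*y) + sinh(y) - 7*cosh(y), -10*z - 3*sin(z), 0) ≠ 0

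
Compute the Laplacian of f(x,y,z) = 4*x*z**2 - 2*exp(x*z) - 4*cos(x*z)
2*x*(-x*exp(x*z) + 2*x*cos(x*z) + 4) + 2*z**2*(-exp(x*z) + 2*cos(x*z))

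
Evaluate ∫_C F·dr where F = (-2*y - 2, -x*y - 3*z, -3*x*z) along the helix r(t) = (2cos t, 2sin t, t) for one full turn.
8*pi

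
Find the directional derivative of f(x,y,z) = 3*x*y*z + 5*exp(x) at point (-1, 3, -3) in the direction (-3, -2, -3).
15*sqrt(22)*(-1 + 6*E)*exp(-1)/22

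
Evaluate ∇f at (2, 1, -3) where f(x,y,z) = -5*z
(0, 0, -5)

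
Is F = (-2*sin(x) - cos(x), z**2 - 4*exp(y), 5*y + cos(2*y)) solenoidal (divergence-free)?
No, ∇·F = -4*exp(y) + sin(x) - 2*cos(x)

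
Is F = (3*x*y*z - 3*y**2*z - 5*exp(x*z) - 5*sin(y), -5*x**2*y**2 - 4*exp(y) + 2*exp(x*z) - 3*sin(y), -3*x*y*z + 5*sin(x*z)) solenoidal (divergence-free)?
No, ∇·F = -10*x**2*y - 3*x*y + 5*x*cos(x*z) + 3*y*z - 5*z*exp(x*z) - 4*exp(y) - 3*cos(y)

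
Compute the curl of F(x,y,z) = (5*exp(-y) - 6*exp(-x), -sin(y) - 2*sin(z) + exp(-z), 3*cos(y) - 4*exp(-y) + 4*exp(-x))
(-3*sin(y) + 2*cos(z) + exp(-z) + 4*exp(-y), 4*exp(-x), 5*exp(-y))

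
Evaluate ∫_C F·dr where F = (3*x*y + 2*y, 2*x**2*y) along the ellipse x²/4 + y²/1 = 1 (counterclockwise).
-4*pi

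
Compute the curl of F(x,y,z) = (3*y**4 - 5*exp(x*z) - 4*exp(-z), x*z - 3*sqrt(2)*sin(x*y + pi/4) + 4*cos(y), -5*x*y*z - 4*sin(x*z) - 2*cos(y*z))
(-5*x*z - x + 2*z*sin(y*z), -5*x*exp(x*z) + 5*y*z + 4*z*cos(x*z) + 4*exp(-z), -12*y**3 - 3*sqrt(2)*y*cos(x*y + pi/4) + z)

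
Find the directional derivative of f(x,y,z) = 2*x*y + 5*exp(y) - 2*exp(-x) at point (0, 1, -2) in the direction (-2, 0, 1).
-8*sqrt(5)/5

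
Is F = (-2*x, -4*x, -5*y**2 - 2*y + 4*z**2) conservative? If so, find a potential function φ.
No, ∇×F = (-10*y - 2, 0, -4) ≠ 0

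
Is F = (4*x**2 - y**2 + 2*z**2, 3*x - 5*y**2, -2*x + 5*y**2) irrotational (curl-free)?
No, ∇×F = (10*y, 4*z + 2, 2*y + 3)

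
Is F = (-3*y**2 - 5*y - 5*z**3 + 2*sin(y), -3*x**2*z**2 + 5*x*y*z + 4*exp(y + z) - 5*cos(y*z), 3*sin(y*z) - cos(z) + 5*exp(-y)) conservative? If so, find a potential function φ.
No, ∇×F = (6*x**2*z - 5*x*y - 5*y*sin(y*z) + 3*z*cos(y*z) - 4*exp(y + z) - 5*exp(-y), -15*z**2, -6*x*z**2 + 5*y*z + 6*y - 2*cos(y) + 5) ≠ 0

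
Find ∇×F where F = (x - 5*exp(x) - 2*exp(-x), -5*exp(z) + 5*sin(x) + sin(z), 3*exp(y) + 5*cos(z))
(3*exp(y) + 5*exp(z) - cos(z), 0, 5*cos(x))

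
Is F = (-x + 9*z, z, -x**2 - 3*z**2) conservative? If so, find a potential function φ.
No, ∇×F = (-1, 2*x + 9, 0) ≠ 0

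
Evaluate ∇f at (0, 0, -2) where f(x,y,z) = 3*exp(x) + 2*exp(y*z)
(3, -4, 0)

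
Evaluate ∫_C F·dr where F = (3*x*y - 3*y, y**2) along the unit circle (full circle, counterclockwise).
3*pi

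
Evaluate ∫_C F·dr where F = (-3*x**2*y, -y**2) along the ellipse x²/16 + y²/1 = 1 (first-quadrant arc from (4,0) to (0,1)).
-1/3 + 12*pi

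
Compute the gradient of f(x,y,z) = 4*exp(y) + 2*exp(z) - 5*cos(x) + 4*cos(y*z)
(5*sin(x), -4*z*sin(y*z) + 4*exp(y), -4*y*sin(y*z) + 2*exp(z))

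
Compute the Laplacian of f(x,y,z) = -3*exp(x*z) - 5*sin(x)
-3*x**2*exp(x*z) - 3*z**2*exp(x*z) + 5*sin(x)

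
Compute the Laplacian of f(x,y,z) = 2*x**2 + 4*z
4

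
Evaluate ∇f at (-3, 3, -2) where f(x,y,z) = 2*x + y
(2, 1, 0)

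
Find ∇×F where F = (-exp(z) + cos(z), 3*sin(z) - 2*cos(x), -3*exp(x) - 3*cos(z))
(-3*cos(z), 3*exp(x) - exp(z) - sin(z), 2*sin(x))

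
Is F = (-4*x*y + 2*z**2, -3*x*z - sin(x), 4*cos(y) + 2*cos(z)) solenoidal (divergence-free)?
No, ∇·F = -4*y - 2*sin(z)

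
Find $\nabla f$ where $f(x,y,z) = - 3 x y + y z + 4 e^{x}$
(-3*y + 4*exp(x), -3*x + z, y)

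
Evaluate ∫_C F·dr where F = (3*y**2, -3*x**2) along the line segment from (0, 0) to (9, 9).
0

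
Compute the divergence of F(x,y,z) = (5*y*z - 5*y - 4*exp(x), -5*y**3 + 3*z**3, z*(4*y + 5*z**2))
-15*y**2 + 4*y + 15*z**2 - 4*exp(x)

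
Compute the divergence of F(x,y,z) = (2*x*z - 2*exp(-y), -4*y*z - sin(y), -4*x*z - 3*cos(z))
-4*x - 2*z + 3*sin(z) - cos(y)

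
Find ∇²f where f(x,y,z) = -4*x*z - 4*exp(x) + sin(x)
-4*exp(x) - sin(x)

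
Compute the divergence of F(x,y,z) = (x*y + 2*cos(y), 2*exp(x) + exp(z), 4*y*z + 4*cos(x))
5*y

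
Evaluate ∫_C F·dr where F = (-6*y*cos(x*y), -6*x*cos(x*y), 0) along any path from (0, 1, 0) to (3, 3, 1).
-6*sin(9)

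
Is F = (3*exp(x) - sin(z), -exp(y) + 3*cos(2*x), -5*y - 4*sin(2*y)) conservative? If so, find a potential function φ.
No, ∇×F = (16*sin(y)**2 - 13, -cos(z), -6*sin(2*x)) ≠ 0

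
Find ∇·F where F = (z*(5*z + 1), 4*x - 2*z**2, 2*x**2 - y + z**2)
2*z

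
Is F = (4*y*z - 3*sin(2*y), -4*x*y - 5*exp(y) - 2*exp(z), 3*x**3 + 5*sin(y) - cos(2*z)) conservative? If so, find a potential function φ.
No, ∇×F = (2*exp(z) + 5*cos(y), -9*x**2 + 4*y, -4*y - 4*z + 6*cos(2*y)) ≠ 0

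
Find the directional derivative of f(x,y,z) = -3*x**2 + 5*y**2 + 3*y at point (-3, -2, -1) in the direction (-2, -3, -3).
15*sqrt(22)/22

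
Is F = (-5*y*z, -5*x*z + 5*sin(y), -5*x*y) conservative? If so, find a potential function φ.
Yes, F is conservative. φ = -5*x*y*z - 5*cos(y)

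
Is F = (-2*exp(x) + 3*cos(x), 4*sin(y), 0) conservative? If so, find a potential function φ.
Yes, F is conservative. φ = -2*exp(x) + 3*sin(x) - 4*cos(y)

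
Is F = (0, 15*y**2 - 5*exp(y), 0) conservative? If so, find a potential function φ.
Yes, F is conservative. φ = 5*y**3 - 5*exp(y)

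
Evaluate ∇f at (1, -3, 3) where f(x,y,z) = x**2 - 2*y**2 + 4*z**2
(2, 12, 24)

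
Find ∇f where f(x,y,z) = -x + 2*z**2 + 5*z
(-1, 0, 4*z + 5)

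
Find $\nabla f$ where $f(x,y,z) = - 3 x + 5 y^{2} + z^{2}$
(-3, 10*y, 2*z)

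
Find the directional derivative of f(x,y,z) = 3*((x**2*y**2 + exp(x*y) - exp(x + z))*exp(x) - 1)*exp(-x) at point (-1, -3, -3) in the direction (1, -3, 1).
3*sqrt(11)*(-2 + exp(5))*exp(-4)/11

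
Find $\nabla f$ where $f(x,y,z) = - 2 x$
(-2, 0, 0)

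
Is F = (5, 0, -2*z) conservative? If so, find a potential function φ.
Yes, F is conservative. φ = 5*x - z**2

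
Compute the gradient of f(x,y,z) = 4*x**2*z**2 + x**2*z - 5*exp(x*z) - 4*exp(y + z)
(z*(8*x*z + 2*x - 5*exp(x*z)), -4*exp(y + z), 8*x**2*z + x**2 - 5*x*exp(x*z) - 4*exp(y + z))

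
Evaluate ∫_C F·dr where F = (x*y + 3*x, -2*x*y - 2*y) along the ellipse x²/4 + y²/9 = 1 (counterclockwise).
0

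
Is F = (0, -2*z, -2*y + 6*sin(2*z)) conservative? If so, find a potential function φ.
Yes, F is conservative. φ = -2*y*z - 3*cos(2*z)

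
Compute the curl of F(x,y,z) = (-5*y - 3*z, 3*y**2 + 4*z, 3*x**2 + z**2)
(-4, -6*x - 3, 5)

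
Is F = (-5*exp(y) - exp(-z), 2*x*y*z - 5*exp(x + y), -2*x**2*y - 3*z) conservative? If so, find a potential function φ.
No, ∇×F = (2*x*(-x - y), 4*x*y + exp(-z), 2*y*z + 5*exp(y) - 5*exp(x + y)) ≠ 0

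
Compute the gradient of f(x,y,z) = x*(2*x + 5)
(4*x + 5, 0, 0)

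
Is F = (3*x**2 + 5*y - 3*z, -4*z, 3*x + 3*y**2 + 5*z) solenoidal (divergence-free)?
No, ∇·F = 6*x + 5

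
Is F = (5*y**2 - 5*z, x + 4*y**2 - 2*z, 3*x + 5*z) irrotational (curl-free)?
No, ∇×F = (2, -8, 1 - 10*y)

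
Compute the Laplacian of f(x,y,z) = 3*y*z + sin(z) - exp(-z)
-sin(z) - exp(-z)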